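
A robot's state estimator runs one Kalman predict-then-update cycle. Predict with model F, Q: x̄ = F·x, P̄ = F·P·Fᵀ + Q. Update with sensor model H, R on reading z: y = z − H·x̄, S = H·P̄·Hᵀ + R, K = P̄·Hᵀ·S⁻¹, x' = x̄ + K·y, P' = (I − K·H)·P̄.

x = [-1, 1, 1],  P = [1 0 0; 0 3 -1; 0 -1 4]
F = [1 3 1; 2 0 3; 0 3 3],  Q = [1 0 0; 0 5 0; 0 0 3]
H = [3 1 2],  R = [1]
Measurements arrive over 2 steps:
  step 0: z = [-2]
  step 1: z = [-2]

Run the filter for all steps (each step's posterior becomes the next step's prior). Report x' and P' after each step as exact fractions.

step 0: x' = [-531/943, -1793/943, 762/943], P' = [5861/943 -11245/943 -3099/943; -11245/943 29439/943 2205/943; -3099/943 2205/943 3648/943]
step 1: x' = [-11005268/6056243, 4633504/6056243, 8125647/6056243], P' = [43007282/6056243 -64092257/6056243 -31903251/6056243; -64092257/6056243 124232680/6056243 33939879/6056243; -31903251/6056243 33939879/6056243 31597530/6056243]

step 0: x̄ = F·x = [3, 1, 6]
step 0: P̄ = F·P·Fᵀ + Q = [27 5 27; 5 45 27; 27 27 48]
step 0: y = z − H·x̄ = [-24]
step 0: S = H·P̄·Hᵀ + R = [943]
step 0: K = P̄·Hᵀ·S⁻¹ = [140/943; 114/943; 204/943]
step 0: x' = x̄ + K·y = [-531/943, -1793/943, 762/943]
step 0: P' = (I − K·H)·P̄ = [5861/943 -11245/943 -3099/943; -11245/943 29439/943 2205/943; -3099/943 2205/943 3648/943]
step 1: x̄ = F·x = [-5148/943, 1224/943, -3093/943]
step 1: P̄ = F·P·Fᵀ + Q = [214965/943 -40454/943 259323/943; -40454/943 23803/943 -33387/943; 259323/943 -33387/943 340302/943]
step 1: y = z − H·x̄ = [18520/943]
step 1: S = H·P̄·Hᵀ + R = [6056243/943]
step 1: K = P̄·Hᵀ·S⁻¹ = [1123087/6056243; -164333/6056243; 1425186/6056243]
step 1: x' = x̄ + K·y = [-11005268/6056243, 4633504/6056243, 8125647/6056243]
step 1: P' = (I − K·H)·P̄ = [43007282/6056243 -64092257/6056243 -31903251/6056243; -64092257/6056243 124232680/6056243 33939879/6056243; -31903251/6056243 33939879/6056243 31597530/6056243]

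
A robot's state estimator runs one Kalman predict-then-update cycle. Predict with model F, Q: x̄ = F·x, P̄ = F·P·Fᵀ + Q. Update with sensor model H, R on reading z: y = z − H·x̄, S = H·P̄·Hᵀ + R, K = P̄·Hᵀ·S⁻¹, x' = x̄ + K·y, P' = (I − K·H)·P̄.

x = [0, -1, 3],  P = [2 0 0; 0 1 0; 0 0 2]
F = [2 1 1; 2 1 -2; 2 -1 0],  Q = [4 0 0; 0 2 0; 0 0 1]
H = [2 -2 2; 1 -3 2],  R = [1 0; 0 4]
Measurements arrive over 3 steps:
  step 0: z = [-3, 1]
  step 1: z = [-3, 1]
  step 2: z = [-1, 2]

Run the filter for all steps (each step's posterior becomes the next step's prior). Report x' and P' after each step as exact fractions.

step 0: x̄ = F·x = [2, -7, 1]
step 0: P̄ = F·P·Fᵀ + Q = [15 5 7; 5 19 7; 7 7 10]
step 0: y = z − H·x̄ = [-23, -24]
step 0: S = H·P̄·Hᵀ + R = [137 116; 116 144]
step 0: K = P̄·Hᵀ·S⁻¹ = [409/784 -1013/3136; 299/784 -1791/3136; 39/112 -107/448]
step 0: x' = x̄ + K·y = [-1761/784, -1619/784, -143/112]
step 0: P' = (I − K·H)·P̄ = [2799/1568 45/1568 -335/224; 45/1568 4135/1568 627/224; -335/224 627/224 143/32]
step 1: x̄ = F·x = [-3071/392, -3139/784, -1903/784]
step 1: P̄ = F·P·Fᵀ + Q = [7047/392 899/784 -1009/784; 899/784 47879/1568 25219/1568; -1009/784 25219/1568 16719/1568]
step 1: y = z − H·x̄ = [1865/196, 1315/784]
step 1: S = H·P̄·Hᵀ + R = [8777/98 32961/392; 32961/392 210759/1568]
step 1: K = P̄·Hᵀ·S⁻¹ = [1658186/2596613 -2418610/7789839; 692382/2596613 -1559219/2596613; 297376/2596613 -2193125/7789839]
step 1: x' = x̄ + K·y = [-17749312/7789839, -6423433/2596613, -14097893/7789839]
step 1: P' = (I − K·H)·P̄ = [14329345/7789839 106551/2596613 -11522413/7789839; 106551/2596613 6822707/2596613 7062347/2596613; -11522413/7789839 7062347/2596613 33155518/7789839]
step 2: x̄ = F·x = [-68866816/7789839, -26573137/7789839, -16228325/7789839]
step 2: P̄ = F·P·Fᵀ + Q = [139663417/7789839 14610862/7789839 -7382608/7789839; 14610862/7789839 234697003/7789839 125312993/7789839; -7382608/7789839 125312993/7789839 84296728/7789839]
step 2: y = z − H·x̄ = [109254169/7789839, 37183733/7789839]
step 2: S = H·P̄·Hᵀ + R = [663966727/7789839 610383290/7789839; 610383290/7789839 999331192/7789839]
step 2: K = P̄·Hᵀ·S⁻¹ = [11919463291/18675283278 -11530747645/37350566556; 5035387811/18675283278 -22553568713/37350566556; 734577787/6225094426 -3572543141/12450188852]
step 2: x' = x̄ + K·y = [-50895624757/37350566556, -93823938797/37350566556, -22384908073/12450188852]
step 2: P' = (I − K·H)·P̄ = [69450016421/37350566556 511900741/37350566556 -19006217463/12450188852; 511900741/37350566556 99773149733/37350566556 34765545601/12450188852; -19006217463/12450188852 34765545601/12450188852 54506340851/12450188852]

step 0: x' = [-1761/784, -1619/784, -143/112], P' = [2799/1568 45/1568 -335/224; 45/1568 4135/1568 627/224; -335/224 627/224 143/32]
step 1: x' = [-17749312/7789839, -6423433/2596613, -14097893/7789839], P' = [14329345/7789839 106551/2596613 -11522413/7789839; 106551/2596613 6822707/2596613 7062347/2596613; -11522413/7789839 7062347/2596613 33155518/7789839]
step 2: x' = [-50895624757/37350566556, -93823938797/37350566556, -22384908073/12450188852], P' = [69450016421/37350566556 511900741/37350566556 -19006217463/12450188852; 511900741/37350566556 99773149733/37350566556 34765545601/12450188852; -19006217463/12450188852 34765545601/12450188852 54506340851/12450188852]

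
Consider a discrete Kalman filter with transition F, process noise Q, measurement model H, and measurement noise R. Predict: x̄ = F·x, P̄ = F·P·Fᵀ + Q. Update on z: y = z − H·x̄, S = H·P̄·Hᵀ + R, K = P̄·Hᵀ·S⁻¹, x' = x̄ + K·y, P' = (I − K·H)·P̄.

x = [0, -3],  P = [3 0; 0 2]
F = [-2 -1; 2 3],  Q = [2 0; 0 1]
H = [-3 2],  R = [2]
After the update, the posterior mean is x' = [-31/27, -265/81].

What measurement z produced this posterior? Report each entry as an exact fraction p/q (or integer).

z = [-3]

x̄ = F·x = [3, -9]
P̄ = F·P·Fᵀ + Q = [16 -18; -18 31]
S = H·P̄·Hᵀ + R = [486]
K = P̄·Hᵀ·S⁻¹ = [-14/81; 58/243]
x' − x̄ = [-112/27, 464/81] = K·y
y = (KᵀK)⁻¹·Kᵀ·(x' − x̄) = [24]
z = y + H·x̄ = [24] + [-27] = [-3]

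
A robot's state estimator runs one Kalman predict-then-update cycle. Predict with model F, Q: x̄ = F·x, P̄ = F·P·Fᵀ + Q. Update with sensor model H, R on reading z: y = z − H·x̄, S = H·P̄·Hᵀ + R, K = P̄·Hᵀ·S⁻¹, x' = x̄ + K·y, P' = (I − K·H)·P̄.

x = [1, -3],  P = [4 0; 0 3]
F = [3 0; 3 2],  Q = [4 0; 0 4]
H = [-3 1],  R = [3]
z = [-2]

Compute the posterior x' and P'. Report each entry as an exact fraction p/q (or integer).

x' = [-243/199, -1157/199]
P' = [904/199 2460/199; 2460/199 7212/199]

x̄ = F·x = [3, -3]
P̄ = F·P·Fᵀ + Q = [40 36; 36 52]
y = z − H·x̄ = [10]
S = H·P̄·Hᵀ + R = [199]
K = P̄·Hᵀ·S⁻¹ = [-84/199; -56/199]
x' = x̄ + K·y = [-243/199, -1157/199]
P' = (I − K·H)·P̄ = [904/199 2460/199; 2460/199 7212/199]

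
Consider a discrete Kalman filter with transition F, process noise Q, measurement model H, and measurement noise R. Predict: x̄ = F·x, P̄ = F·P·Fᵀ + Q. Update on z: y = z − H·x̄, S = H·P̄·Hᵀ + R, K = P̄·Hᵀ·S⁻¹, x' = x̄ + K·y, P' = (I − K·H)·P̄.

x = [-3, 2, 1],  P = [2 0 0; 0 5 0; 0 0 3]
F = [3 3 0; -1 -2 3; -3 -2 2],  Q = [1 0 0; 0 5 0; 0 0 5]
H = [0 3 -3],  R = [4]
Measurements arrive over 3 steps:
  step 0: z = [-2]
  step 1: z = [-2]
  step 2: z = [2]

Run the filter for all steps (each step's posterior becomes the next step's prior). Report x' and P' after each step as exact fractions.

step 0: x' = [-111/193, 776/193, 922/193], P' = [11056/193 -8028/193 -8076/193; -8028/193 9522/193 9482/193; -8076/193 9482/193 9526/193]
step 1: x' = [29946/4799, 100673/9598, 106921/9598], P' = [5342206/52789 7384485/105578 7339713/105578; 7384485/105578 23732163/211156 23811367/211156; 7339713/105578 23811367/211156 23984075/211156]
step 2: x' = [755678793/139403849, 921481213/139403849, 826782863/139403849], P' = [15761603570/139403849 8522177592/139403849 8401341540/139403849; 8522177592/139403849 133760642688/1533442339 133772767196/1533442339; 8401341540/139403849 133772767196/1533442339 134466046244/1533442339]

step 0: x̄ = F·x = [-3, 2, 7]
step 0: P̄ = F·P·Fᵀ + Q = [64 -36 -48; -36 54 44; -48 44 55]
step 0: y = z − H·x̄ = [13]
step 0: S = H·P̄·Hᵀ + R = [193]
step 0: K = P̄·Hᵀ·S⁻¹ = [36/193; 30/193; -33/193]
step 0: x' = x̄ + K·y = [-111/193, 776/193, 922/193]
step 0: P' = (I − K·H)·P̄ = [11056/193 -8028/193 -8076/193; -8028/193 9522/193 9482/193; -8076/193 9482/193 9526/193]
step 1: x̄ = F·x = [1995/193, 1325/193, 625/193]
step 1: P̄ = F·P·Fᵀ + Q = [40891/193 -5394/193 -27780/193; -5394/193 38403/193 58204/193; -27780/193 58204/193 101381/193]
step 1: y = z − H·x̄ = [-2486/193]
step 1: S = H·P̄·Hᵀ + R = [211156/193]
step 1: K = P̄·Hᵀ·S⁻¹ = [33579/105578; -59403/211156; -129531/211156]
step 1: x' = x̄ + K·y = [29946/4799, 100673/9598, 106921/9598]
step 1: P' = (I − K·H)·P̄ = [5342206/52789 7384485/105578 7339713/105578; 7384485/105578 23732163/211156 23811367/211156; 7339713/105578 23811367/211156 23984075/211156]
step 2: x̄ = F·x = [481695/9598, 59525/9598, -83590/4799]
step 2: P̄ = F·P·Fᵀ + Q = [61087409/19196 636087/19196 -14786463/9598; 636087/19196 18472851/211156 10751989/105578; -14786463/9598 10751989/105578 48705935/52789]
step 2: y = z − H·x̄ = [-660919/9598]
step 2: S = H·P̄·Hᵀ + R = [139403849/19196]
step 2: K = P̄·Hᵀ·S⁻¹ = [90627039/139403849; -826671/139403849; -47269026/139403849]
step 2: x' = x̄ + K·y = [755678793/139403849, 921481213/139403849, 826782863/139403849]
step 2: P' = (I − K·H)·P̄ = [15761603570/139403849 8522177592/139403849 8401341540/139403849; 8522177592/139403849 133760642688/1533442339 133772767196/1533442339; 8401341540/139403849 133772767196/1533442339 134466046244/1533442339]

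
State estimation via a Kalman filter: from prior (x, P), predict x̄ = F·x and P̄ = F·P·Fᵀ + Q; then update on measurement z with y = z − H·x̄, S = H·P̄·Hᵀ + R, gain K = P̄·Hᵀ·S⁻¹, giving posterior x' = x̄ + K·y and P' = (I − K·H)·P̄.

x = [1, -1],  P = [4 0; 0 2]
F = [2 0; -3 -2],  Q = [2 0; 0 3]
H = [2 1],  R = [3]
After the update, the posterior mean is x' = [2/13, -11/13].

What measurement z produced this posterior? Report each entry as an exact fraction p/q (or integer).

x̄ = F·x = [2, -1]
P̄ = F·P·Fᵀ + Q = [18 -24; -24 47]
S = H·P̄·Hᵀ + R = [26]
K = P̄·Hᵀ·S⁻¹ = [6/13; -1/26]
x' − x̄ = [-24/13, 2/13] = K·y
y = (KᵀK)⁻¹·Kᵀ·(x' − x̄) = [-4]
z = y + H·x̄ = [-4] + [3] = [-1]

z = [-1]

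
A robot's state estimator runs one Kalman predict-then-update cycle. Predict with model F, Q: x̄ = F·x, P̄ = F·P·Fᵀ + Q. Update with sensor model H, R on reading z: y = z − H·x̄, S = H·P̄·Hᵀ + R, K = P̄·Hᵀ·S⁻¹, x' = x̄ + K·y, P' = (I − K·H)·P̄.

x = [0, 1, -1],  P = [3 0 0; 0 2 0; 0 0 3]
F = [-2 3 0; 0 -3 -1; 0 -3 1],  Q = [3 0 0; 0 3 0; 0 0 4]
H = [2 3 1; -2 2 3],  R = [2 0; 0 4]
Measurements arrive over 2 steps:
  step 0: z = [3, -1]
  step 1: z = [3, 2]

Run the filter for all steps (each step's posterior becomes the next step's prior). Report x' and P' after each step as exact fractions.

step 0: x̄ = F·x = [3, -2, -4]
step 0: P̄ = F·P·Fᵀ + Q = [33 -18 -18; -18 24 15; -18 15 25]
step 0: y = z − H·x̄ = [7, 21]
step 0: S = H·P̄·Hᵀ + R = [177 216; 216 997]
step 0: K = P̄·Hᵀ·S⁻¹ = [9238/43271 -8772/43271; 7661/43271 3939/43271; 3442/129813 5871/43271]
step 0: x' = x̄ + K·y = [10267/43271, 49804/43271, -125285/129813]
step 0: P' = (I − K·H)·P̄ = [114939/43271 -118428/43271 143882/43271; -118428/43271 139662/43271 -166808/43271; 143882/43271 -166808/43271 644864/129813]
step 1: x̄ = F·x = [128878/43271, -322951/129813, -573521/129813]
step 1: P̄ = F·P·Fᵀ + Q = [3267663/43271 -1179338/43271 -2755714/43271; -1179338/43271 1802633/129813 3126010/129813; -2755714/43271 3126010/129813 7937534/129813]
step 1: y = z − H·x̄ = [1158545/129813, 3399359/129813]
step 1: S = H·P̄·Hᵀ + R = [6864137/129813 3810014/129813; 3810014/129813 283401482/129813]
step 1: K = P̄·Hᵀ·S⁻¹ = [118975962/572062651 -105521850/572062651; 99770537/572062651 508945179/7436814463; 12999002/572062651 1220542577/7436814463]
step 1: x' = x̄ + K·y = [2397498/572062651, 6401618061/7436814463, 613745930/7436814463]
step 1: P' = (I − K·H)·P̄ = [686093247/572062651 -621828972/572062651 731252346/572062651; -621828972/572062651 10059504894/7436814463 -11416927448/7436814463; 731252346/572062651 -11416927448/7436814463 15576195400/7436814463]

step 0: x' = [10267/43271, 49804/43271, -125285/129813], P' = [114939/43271 -118428/43271 143882/43271; -118428/43271 139662/43271 -166808/43271; 143882/43271 -166808/43271 644864/129813]
step 1: x' = [2397498/572062651, 6401618061/7436814463, 613745930/7436814463], P' = [686093247/572062651 -621828972/572062651 731252346/572062651; -621828972/572062651 10059504894/7436814463 -11416927448/7436814463; 731252346/572062651 -11416927448/7436814463 15576195400/7436814463]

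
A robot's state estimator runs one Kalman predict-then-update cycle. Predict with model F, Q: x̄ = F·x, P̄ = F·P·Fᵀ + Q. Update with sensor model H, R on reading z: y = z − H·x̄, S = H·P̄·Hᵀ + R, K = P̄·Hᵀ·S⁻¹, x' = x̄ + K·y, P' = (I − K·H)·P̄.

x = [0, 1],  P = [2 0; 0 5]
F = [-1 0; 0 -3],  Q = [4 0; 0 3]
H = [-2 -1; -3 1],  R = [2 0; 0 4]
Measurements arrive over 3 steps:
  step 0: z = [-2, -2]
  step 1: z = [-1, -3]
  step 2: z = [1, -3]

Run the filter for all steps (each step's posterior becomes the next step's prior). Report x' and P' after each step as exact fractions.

step 0: x' = [213/275, 87/275], P' = [444/1925 -144/1925; -144/1925 2544/1925]
step 1: x' = [1252553/1746297, -355022/582099], P' = [396176/1746297 -40976/582099; -40976/582099 241676/194033]
step 2: x' = [493179407/1516303699, -2229144906/1516303699], P' = [343956404/1516303699 -106285452/1516303699; -106285452/1516303699 1881033960/1516303699]

step 0: x̄ = F·x = [0, -3]
step 0: P̄ = F·P·Fᵀ + Q = [6 0; 0 48]
step 0: y = z − H·x̄ = [-5, 1]
step 0: S = H·P̄·Hᵀ + R = [74 -12; -12 106]
step 0: K = P̄·Hᵀ·S⁻¹ = [-372/1925 -369/1925; -1128/1925 744/1925]
step 0: x' = x̄ + K·y = [213/275, 87/275]
step 0: P' = (I − K·H)·P̄ = [444/1925 -144/1925; -144/1925 2544/1925]
step 1: x̄ = F·x = [-213/275, -261/275]
step 1: P̄ = F·P·Fᵀ + Q = [8144/1925 -432/1925; -432/1925 28671/1925]
step 1: y = z − H·x̄ = [-962/275, -1203/275]
step 1: S = H·P̄·Hᵀ + R = [63369/1925 2823/275; 2823/275 16037/275]
step 1: K = P̄·Hᵀ·S⁻¹ = [-47816/249471 -109288/582099; -45934/83157 70663/194033]
step 1: x' = x̄ + K·y = [1252553/1746297, -355022/582099]
step 1: P' = (I − K·H)·P̄ = [396176/1746297 -40976/582099; -40976/582099 241676/194033]
step 2: x̄ = F·x = [-1252553/1746297, 355022/194033]
step 2: P̄ = F·P·Fᵀ + Q = [7381364/1746297 -40976/194033; -40976/194033 2757183/194033]
step 2: y = z − H·x̄ = [2436389/1746297, -4063916/582099]
step 2: S = H·P̄·Hᵀ + R = [56357561/1746297 6368251/582099; 6368251/582099 11160535/194033]
step 2: K = P̄·Hᵀ·S⁻¹ = [-290813678/1516303699 -284538666/1516303699; -834231528/1516303699 549972579/1516303699]
step 2: x' = x̄ + K·y = [493179407/1516303699, -2229144906/1516303699]
step 2: P' = (I − K·H)·P̄ = [343956404/1516303699 -106285452/1516303699; -106285452/1516303699 1881033960/1516303699]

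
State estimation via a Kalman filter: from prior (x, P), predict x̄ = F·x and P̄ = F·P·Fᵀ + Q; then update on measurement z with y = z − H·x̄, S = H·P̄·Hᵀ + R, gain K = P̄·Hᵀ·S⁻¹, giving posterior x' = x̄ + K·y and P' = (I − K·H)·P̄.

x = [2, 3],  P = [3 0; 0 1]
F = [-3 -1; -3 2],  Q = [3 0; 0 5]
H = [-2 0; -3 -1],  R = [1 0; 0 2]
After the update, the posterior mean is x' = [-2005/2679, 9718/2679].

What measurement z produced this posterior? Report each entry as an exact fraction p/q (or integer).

z = [1, -1]

x̄ = F·x = [-9, 0]
P̄ = F·P·Fᵀ + Q = [31 25; 25 36]
S = H·P̄·Hᵀ + R = [125 236; 236 467]
K = P̄·Hᵀ·S⁻¹ = [-1106/2679 -118/2679; 2846/2679 -2075/2679]
x' − x̄ = [22106/2679, 9718/2679] = K·y
y = (KᵀK)⁻¹·Kᵀ·(x' − x̄) = [-17, -28]
z = y + H·x̄ = [-17, -28] + [18, 27] = [1, -1]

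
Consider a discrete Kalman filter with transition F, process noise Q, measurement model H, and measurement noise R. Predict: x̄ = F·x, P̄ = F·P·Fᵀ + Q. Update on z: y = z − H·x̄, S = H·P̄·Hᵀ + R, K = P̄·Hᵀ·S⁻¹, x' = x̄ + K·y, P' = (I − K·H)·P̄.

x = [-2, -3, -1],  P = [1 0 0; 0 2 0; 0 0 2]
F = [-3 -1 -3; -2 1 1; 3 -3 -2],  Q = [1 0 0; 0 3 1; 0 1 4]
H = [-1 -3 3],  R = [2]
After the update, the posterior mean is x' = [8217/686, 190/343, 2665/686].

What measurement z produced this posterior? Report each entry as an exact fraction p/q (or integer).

x̄ = F·x = [12, 0, 5]
P̄ = F·P·Fᵀ + Q = [30 -2 9; -2 11 -15; 9 -15 39]
S = H·P̄·Hᵀ + R = [686]
K = P̄·Hᵀ·S⁻¹ = [3/686; -38/343; 153/686]
x' − x̄ = [-15/686, 190/343, -765/686] = K·y
y = (KᵀK)⁻¹·Kᵀ·(x' − x̄) = [-5]
z = y + H·x̄ = [-5] + [3] = [-2]

z = [-2]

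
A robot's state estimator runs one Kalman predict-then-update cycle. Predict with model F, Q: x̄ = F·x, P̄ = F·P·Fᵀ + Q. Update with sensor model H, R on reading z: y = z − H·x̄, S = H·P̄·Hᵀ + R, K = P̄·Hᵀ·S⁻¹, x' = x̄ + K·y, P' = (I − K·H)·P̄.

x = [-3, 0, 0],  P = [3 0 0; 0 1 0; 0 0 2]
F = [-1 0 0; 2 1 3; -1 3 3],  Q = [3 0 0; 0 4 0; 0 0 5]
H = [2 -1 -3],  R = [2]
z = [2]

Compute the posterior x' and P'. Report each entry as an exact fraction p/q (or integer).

x̄ = F·x = [3, -6, 3]
P̄ = F·P·Fᵀ + Q = [6 -6 3; -6 35 15; 3 15 35]
y = z − H·x̄ = [-1]
S = H·P̄·Hᵀ + R = [454]
K = P̄·Hᵀ·S⁻¹ = [9/454; -46/227; -57/227]
x' = x̄ + K·y = [1353/454, -1316/227, 738/227]
P' = (I − K·H)·P̄ = [2643/454 -948/227 1194/227; -948/227 3713/227 -1839/227; 1194/227 -1839/227 1447/227]

x' = [1353/454, -1316/227, 738/227]
P' = [2643/454 -948/227 1194/227; -948/227 3713/227 -1839/227; 1194/227 -1839/227 1447/227]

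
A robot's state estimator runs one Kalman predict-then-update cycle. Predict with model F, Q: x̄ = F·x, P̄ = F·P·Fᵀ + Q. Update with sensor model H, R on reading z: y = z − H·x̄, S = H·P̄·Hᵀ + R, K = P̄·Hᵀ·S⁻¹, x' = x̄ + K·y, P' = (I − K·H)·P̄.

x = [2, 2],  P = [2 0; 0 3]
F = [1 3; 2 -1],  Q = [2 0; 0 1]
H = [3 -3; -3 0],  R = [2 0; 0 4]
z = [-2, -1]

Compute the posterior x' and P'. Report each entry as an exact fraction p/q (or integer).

x' = [16243/30581, 37825/30581]
P' = [12740/30581 12452/30581; 12452/30581 18834/30581]

x̄ = F·x = [8, 2]
P̄ = F·P·Fᵀ + Q = [31 -5; -5 12]
y = z − H·x̄ = [-20, 23]
S = H·P̄·Hᵀ + R = [479 -324; -324 283]
K = P̄·Hᵀ·S⁻¹ = [432/30581 -9555/30581; -9573/30581 -9339/30581]
x' = x̄ + K·y = [16243/30581, 37825/30581]
P' = (I − K·H)·P̄ = [12740/30581 12452/30581; 12452/30581 18834/30581]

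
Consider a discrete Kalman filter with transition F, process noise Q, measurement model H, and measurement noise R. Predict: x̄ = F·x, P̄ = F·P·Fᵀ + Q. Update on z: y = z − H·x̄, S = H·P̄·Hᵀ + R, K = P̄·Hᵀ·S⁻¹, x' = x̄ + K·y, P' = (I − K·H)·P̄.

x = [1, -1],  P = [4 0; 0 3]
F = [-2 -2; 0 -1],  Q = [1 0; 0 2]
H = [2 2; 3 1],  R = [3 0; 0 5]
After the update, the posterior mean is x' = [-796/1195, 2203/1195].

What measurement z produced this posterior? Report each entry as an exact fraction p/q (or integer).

x̄ = F·x = [0, 1]
P̄ = F·P·Fᵀ + Q = [29 6; 6 5]
S = H·P̄·Hᵀ + R = [187 232; 232 307]
K = P̄·Hᵀ·S⁻¹ = [-86/3585 1151/3585; 1418/3585 -803/3585]
x' − x̄ = [-796/1195, 1008/1195] = K·y
y = (KᵀK)⁻¹·Kᵀ·(x' − x̄) = [1, -2]
z = y + H·x̄ = [1, -2] + [2, 1] = [3, -1]

z = [3, -1]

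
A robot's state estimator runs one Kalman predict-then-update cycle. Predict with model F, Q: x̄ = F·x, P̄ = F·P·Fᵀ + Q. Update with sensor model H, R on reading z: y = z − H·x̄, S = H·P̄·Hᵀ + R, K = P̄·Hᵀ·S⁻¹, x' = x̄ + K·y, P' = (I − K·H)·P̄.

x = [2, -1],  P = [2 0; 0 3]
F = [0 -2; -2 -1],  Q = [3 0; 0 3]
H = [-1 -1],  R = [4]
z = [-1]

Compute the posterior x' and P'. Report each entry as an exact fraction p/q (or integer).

x̄ = F·x = [2, -3]
P̄ = F·P·Fᵀ + Q = [15 6; 6 14]
y = z − H·x̄ = [-2]
S = H·P̄·Hᵀ + R = [45]
K = P̄·Hᵀ·S⁻¹ = [-7/15; -4/9]
x' = x̄ + K·y = [44/15, -19/9]
P' = (I − K·H)·P̄ = [26/5 -10/3; -10/3 46/9]

x' = [44/15, -19/9]
P' = [26/5 -10/3; -10/3 46/9]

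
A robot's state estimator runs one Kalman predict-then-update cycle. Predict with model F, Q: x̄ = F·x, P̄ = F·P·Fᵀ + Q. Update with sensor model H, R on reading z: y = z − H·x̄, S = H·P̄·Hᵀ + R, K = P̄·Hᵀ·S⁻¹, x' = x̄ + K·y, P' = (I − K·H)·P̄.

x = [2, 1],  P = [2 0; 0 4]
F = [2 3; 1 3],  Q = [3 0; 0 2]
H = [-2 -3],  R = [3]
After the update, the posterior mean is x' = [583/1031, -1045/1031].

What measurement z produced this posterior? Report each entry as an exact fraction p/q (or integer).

x̄ = F·x = [7, 5]
P̄ = F·P·Fᵀ + Q = [47 40; 40 40]
S = H·P̄·Hᵀ + R = [1031]
K = P̄·Hᵀ·S⁻¹ = [-214/1031; -200/1031]
x' − x̄ = [-6634/1031, -6200/1031] = K·y
y = (KᵀK)⁻¹·Kᵀ·(x' − x̄) = [31]
z = y + H·x̄ = [31] + [-29] = [2]

z = [2]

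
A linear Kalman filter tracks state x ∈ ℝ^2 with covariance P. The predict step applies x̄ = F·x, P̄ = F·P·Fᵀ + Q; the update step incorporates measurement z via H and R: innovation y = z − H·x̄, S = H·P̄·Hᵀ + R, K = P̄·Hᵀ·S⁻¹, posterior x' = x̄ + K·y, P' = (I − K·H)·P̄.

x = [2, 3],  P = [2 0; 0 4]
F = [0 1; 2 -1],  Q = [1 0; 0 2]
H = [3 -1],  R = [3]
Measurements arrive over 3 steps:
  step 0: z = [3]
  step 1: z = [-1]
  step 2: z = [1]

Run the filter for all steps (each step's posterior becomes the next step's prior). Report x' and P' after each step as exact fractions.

step 0: x̄ = F·x = [3, 1]
step 0: P̄ = F·P·Fᵀ + Q = [5 -4; -4 14]
step 0: y = z − H·x̄ = [-5]
step 0: S = H·P̄·Hᵀ + R = [86]
step 0: K = P̄·Hᵀ·S⁻¹ = [19/86; -13/43]
step 0: x' = x̄ + K·y = [163/86, 108/43]
step 0: P' = (I − K·H)·P̄ = [69/86 75/43; 75/43 264/43]
step 1: x̄ = F·x = [108/43, 55/43]
step 1: P̄ = F·P·Fᵀ + Q = [307/43 -114/43; -114/43 188/43]
step 1: y = z − H·x̄ = [-312/43]
step 1: S = H·P̄·Hᵀ + R = [3764/43]
step 1: K = P̄·Hᵀ·S⁻¹ = [1035/3764; -265/1882]
step 1: x' = x̄ + K·y = [486/941, 2165/941]
step 1: P' = (I − K·H)·P̄ = [1961/3764 1389/1882; 1389/1882 2481/941]
step 2: x̄ = F·x = [2165/941, -1193/941]
step 2: P̄ = F·P·Fᵀ + Q = [3422/941 -1092/941; -1092/941 3546/941]
step 2: y = z − H·x̄ = [-6747/941]
step 2: S = H·P̄·Hᵀ + R = [43719/941]
step 2: K = P̄·Hᵀ·S⁻¹ = [3786/14573; -2274/14573]
step 2: x' = x̄ + K·y = [491/1121, -167/1121]
step 2: P' = (I − K·H)·P̄ = [7298/14573 10536/14573; 10536/14573 38430/14573]

step 0: x' = [163/86, 108/43], P' = [69/86 75/43; 75/43 264/43]
step 1: x' = [486/941, 2165/941], P' = [1961/3764 1389/1882; 1389/1882 2481/941]
step 2: x' = [491/1121, -167/1121], P' = [7298/14573 10536/14573; 10536/14573 38430/14573]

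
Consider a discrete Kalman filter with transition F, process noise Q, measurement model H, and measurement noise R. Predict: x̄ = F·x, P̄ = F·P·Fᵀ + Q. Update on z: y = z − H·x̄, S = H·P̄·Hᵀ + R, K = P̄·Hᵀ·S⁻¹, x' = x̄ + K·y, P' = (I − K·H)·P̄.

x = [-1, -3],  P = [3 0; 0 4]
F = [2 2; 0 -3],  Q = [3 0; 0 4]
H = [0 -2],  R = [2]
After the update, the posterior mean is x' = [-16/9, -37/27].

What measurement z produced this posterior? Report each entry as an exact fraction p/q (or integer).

x̄ = F·x = [-8, 9]
P̄ = F·P·Fᵀ + Q = [31 -24; -24 40]
S = H·P̄·Hᵀ + R = [162]
K = P̄·Hᵀ·S⁻¹ = [8/27; -40/81]
x' − x̄ = [56/9, -280/27] = K·y
y = (KᵀK)⁻¹·Kᵀ·(x' − x̄) = [21]
z = y + H·x̄ = [21] + [-18] = [3]

z = [3]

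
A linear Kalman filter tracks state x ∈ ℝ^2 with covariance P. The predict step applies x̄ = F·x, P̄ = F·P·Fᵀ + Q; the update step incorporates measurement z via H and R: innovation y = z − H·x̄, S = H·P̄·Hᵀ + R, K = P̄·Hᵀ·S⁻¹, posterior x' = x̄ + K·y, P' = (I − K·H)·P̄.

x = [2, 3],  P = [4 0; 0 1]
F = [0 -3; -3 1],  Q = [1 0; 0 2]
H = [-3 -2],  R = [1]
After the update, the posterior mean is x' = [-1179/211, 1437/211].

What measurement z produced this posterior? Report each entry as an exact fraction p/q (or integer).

x̄ = F·x = [-9, -3]
P̄ = F·P·Fᵀ + Q = [10 -3; -3 39]
S = H·P̄·Hᵀ + R = [211]
K = P̄·Hᵀ·S⁻¹ = [-24/211; -69/211]
x' − x̄ = [720/211, 2070/211] = K·y
y = (KᵀK)⁻¹·Kᵀ·(x' − x̄) = [-30]
z = y + H·x̄ = [-30] + [33] = [3]

z = [3]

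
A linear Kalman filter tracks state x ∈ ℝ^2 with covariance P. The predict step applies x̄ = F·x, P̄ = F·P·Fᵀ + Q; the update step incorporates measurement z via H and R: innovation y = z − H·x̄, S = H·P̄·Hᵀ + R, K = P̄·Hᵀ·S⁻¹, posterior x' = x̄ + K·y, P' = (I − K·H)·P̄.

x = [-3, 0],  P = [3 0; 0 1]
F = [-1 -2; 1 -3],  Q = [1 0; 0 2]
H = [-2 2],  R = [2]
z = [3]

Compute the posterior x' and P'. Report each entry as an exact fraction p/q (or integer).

x̄ = F·x = [3, -3]
P̄ = F·P·Fᵀ + Q = [8 3; 3 14]
y = z − H·x̄ = [15]
S = H·P̄·Hᵀ + R = [66]
K = P̄·Hᵀ·S⁻¹ = [-5/33; 1/3]
x' = x̄ + K·y = [8/11, 2]
P' = (I − K·H)·P̄ = [214/33 19/3; 19/3 20/3]

x' = [8/11, 2]
P' = [214/33 19/3; 19/3 20/3]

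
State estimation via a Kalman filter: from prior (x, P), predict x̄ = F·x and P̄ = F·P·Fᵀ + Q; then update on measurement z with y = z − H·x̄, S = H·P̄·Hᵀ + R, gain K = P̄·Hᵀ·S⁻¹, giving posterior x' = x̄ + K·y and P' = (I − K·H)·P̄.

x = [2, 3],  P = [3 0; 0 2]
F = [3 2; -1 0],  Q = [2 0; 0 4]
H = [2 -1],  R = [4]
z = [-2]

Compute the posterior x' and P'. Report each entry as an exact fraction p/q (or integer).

x' = [16/195, 62/39]
P' = [326/195 64/39; 64/39 148/39]

x̄ = F·x = [12, -2]
P̄ = F·P·Fᵀ + Q = [37 -9; -9 7]
y = z − H·x̄ = [-28]
S = H·P̄·Hᵀ + R = [195]
K = P̄·Hᵀ·S⁻¹ = [83/195; -5/39]
x' = x̄ + K·y = [16/195, 62/39]
P' = (I − K·H)·P̄ = [326/195 64/39; 64/39 148/39]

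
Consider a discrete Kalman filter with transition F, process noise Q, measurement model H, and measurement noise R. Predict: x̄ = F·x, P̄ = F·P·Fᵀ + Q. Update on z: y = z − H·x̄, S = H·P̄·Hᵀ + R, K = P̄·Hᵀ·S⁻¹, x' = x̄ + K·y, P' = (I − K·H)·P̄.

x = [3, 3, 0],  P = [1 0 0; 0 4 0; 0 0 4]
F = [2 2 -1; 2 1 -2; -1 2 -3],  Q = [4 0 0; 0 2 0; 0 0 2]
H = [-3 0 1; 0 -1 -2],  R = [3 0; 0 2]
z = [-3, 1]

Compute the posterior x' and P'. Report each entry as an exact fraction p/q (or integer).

x' = [1732/3181, 9220/3181, -6189/3181]
P' = [1472/3181 -2045/3181 1440/3181; -2045/3181 30659/6362 -13959/6362; 1440/3181 -13959/6362 4728/3181]

x̄ = F·x = [12, 9, 3]
P̄ = F·P·Fᵀ + Q = [28 20 26; 20 26 30; 26 30 55]
y = z − H·x̄ = [30, 16]
S = H·P̄·Hᵀ + R = [154 76; 76 368]
K = P̄·Hᵀ·S⁻¹ = [-992/3181 -835/6362; -563/6362 -2741/12724; 136/3181 -4953/12724]
x' = x̄ + K·y = [1732/3181, 9220/3181, -6189/3181]
P' = (I − K·H)·P̄ = [1472/3181 -2045/3181 1440/3181; -2045/3181 30659/6362 -13959/6362; 1440/3181 -13959/6362 4728/3181]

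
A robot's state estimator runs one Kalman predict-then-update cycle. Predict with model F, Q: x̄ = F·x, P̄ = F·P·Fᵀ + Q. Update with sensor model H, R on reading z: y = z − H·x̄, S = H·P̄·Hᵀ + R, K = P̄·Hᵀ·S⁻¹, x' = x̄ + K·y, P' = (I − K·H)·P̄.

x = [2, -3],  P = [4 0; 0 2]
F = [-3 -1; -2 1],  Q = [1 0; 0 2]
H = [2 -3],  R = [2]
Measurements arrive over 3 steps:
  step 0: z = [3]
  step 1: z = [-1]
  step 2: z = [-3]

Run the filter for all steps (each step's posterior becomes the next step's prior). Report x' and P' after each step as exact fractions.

step 0: x' = [-183/37, -163/37], P' = [1371/37 910/37; 910/37 612/37]
step 1: x' = [-88/19, -53/19], P' = [114416/4047 73480/4047; 73480/4047 48017/4047]
step 2: x' = [-1236723/1297553, 427347/1297553], P' = [37619209/1297553 24179220/1297553; 24179220/1297553 15805858/1297553]

step 0: x̄ = F·x = [-3, -7]
step 0: P̄ = F·P·Fᵀ + Q = [39 22; 22 20]
step 0: y = z − H·x̄ = [-12]
step 0: S = H·P̄·Hᵀ + R = [74]
step 0: K = P̄·Hᵀ·S⁻¹ = [6/37; -8/37]
step 0: x' = x̄ + K·y = [-183/37, -163/37]
step 0: P' = (I − K·H)·P̄ = [1371/37 910/37; 910/37 612/37]
step 1: x̄ = F·x = [712/37, 203/37]
step 1: P̄ = F·P·Fᵀ + Q = [18448/37 6704/37; 6704/37 2530/37]
step 1: y = z − H·x̄ = [-852/37]
step 1: S = H·P̄·Hᵀ + R = [16188/37]
step 1: K = P̄·Hᵀ·S⁻¹ = [4196/4047; 2909/8094]
step 1: x' = x̄ + K·y = [-88/19, -53/19]
step 1: P' = (I − K·H)·P̄ = [114416/4047 73480/4047; 73480/4047 48017/4047]
step 2: x̄ = F·x = [317/19, 123/19]
step 2: P̄ = F·P·Fᵀ + Q = [1522688/4047 188333/1349; 188333/1349 73285/1349]
step 2: y = z − H·x̄ = [-322/19]
step 2: S = H·P̄·Hᵀ + R = [1297553/4047]
step 2: K = P̄·Hᵀ·S⁻¹ = [1350379/1297553; 470433/1297553]
step 2: x' = x̄ + K·y = [-1236723/1297553, 427347/1297553]
step 2: P' = (I − K·H)·P̄ = [37619209/1297553 24179220/1297553; 24179220/1297553 15805858/1297553]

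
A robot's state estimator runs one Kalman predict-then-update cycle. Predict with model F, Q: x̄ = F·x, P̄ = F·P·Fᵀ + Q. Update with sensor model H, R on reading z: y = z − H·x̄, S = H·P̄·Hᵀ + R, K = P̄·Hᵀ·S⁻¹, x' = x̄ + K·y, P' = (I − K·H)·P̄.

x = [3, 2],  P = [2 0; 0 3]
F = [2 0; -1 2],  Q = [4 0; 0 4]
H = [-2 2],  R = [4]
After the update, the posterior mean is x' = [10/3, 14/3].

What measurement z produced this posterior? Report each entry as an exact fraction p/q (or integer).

z = [3]

x̄ = F·x = [6, 1]
P̄ = F·P·Fᵀ + Q = [12 -4; -4 18]
S = H·P̄·Hᵀ + R = [156]
K = P̄·Hᵀ·S⁻¹ = [-8/39; 11/39]
x' − x̄ = [-8/3, 11/3] = K·y
y = (KᵀK)⁻¹·Kᵀ·(x' − x̄) = [13]
z = y + H·x̄ = [13] + [-10] = [3]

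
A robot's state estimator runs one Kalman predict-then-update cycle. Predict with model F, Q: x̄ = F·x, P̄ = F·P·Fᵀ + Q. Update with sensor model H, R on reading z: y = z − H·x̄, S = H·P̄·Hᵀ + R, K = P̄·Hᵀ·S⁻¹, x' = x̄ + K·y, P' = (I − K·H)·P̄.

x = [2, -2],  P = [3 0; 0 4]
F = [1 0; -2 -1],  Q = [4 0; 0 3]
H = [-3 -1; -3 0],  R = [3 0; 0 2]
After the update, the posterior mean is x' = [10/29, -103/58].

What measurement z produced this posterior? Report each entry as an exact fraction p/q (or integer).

z = [1, -1]

x̄ = F·x = [2, -2]
P̄ = F·P·Fᵀ + Q = [7 -6; -6 19]
S = H·P̄·Hᵀ + R = [49 45; 45 65]
K = P̄·Hᵀ·S⁻¹ = [-3/116 -177/580; -175/232 927/1160]
x' − x̄ = [-48/29, 13/58] = K·y
y = (KᵀK)⁻¹·Kᵀ·(x' − x̄) = [5, 5]
z = y + H·x̄ = [5, 5] + [-4, -6] = [1, -1]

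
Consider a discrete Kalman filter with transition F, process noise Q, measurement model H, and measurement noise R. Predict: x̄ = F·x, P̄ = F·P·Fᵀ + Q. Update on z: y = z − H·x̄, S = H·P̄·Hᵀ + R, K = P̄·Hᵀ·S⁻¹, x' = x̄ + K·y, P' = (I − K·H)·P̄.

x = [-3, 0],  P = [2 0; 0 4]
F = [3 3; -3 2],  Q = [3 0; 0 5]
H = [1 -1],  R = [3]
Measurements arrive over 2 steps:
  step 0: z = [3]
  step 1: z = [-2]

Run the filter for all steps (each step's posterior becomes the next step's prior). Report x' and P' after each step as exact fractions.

step 0: x' = [96/29, 30/29], P' = [786/29 735/29; 735/29 768/29]
step 1: x' = [-234138/38203, -159724/38203], P' = [714477/38203 618555/38203; 618555/38203 636981/38203]

step 0: x̄ = F·x = [-9, 9]
step 0: P̄ = F·P·Fᵀ + Q = [57 6; 6 39]
step 0: y = z − H·x̄ = [21]
step 0: S = H·P̄·Hᵀ + R = [87]
step 0: K = P̄·Hᵀ·S⁻¹ = [17/29; -11/29]
step 0: x' = x̄ + K·y = [96/29, 30/29]
step 0: P' = (I − K·H)·P̄ = [786/29 735/29; 735/29 768/29]
step 1: x̄ = F·x = [378/29, -228/29]
step 1: P̄ = F·P·Fᵀ + Q = [27303/29 -4671/29; -4671/29 1471/29]
step 1: y = z − H·x̄ = [-664/29]
step 1: S = H·P̄·Hᵀ + R = [38203/29]
step 1: K = P̄·Hᵀ·S⁻¹ = [31974/38203; -6142/38203]
step 1: x' = x̄ + K·y = [-234138/38203, -159724/38203]
step 1: P' = (I − K·H)·P̄ = [714477/38203 618555/38203; 618555/38203 636981/38203]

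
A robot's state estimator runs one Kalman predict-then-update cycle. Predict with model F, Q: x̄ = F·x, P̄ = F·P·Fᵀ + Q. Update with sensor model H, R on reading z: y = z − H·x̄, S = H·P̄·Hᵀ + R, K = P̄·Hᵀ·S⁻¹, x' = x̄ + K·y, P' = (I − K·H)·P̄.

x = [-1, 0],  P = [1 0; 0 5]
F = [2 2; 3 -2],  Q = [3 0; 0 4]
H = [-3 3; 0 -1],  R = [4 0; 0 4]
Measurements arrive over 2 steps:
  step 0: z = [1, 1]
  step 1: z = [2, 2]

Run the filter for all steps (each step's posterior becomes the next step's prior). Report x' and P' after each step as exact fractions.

step 0: x̄ = F·x = [-2, -3]
step 0: P̄ = F·P·Fᵀ + Q = [27 -14; -14 33]
step 0: y = z − H·x̄ = [4, -2]
step 0: S = H·P̄·Hᵀ + R = [796 -141; -141 37]
step 0: K = P̄·Hᵀ·S⁻¹ = [-2577/9571 -6199/9571; 564/9571 -6387/9571]
step 0: x' = x̄ + K·y = [-17052/9571, -13683/9571]
step 0: P' = (I − K·H)·P̄ = [28232/9571 24796/9571; 24796/9571 25548/9571]
step 1: x̄ = F·x = [-61470/9571, -23790/9571]
step 1: P̄ = F·P·Fᵀ + Q = [442201/9571 116792/9571; 116792/9571 97012/9571]
step 1: y = z − H·x̄ = [-93898/9571, -4648/9571]
step 1: S = H·P̄·Hᵀ + R = [2788945/9571 59340/9571; 59340/9571 135296/9571]
step 1: K = P̄·Hᵀ·S⁻¹ = [-817242/2441045 -1399003/1952836; -2967/488209 -1395047/1952836]
step 1: x' = x̄ + K·y = [-6810724/2441045, -1015030/488209]
step 1: P' = (I − K·H)·P̄ = [8084671/2441045 1399003/488209; 1399003/488209 1395047/488209]

step 0: x' = [-17052/9571, -13683/9571], P' = [28232/9571 24796/9571; 24796/9571 25548/9571]
step 1: x' = [-6810724/2441045, -1015030/488209], P' = [8084671/2441045 1399003/488209; 1399003/488209 1395047/488209]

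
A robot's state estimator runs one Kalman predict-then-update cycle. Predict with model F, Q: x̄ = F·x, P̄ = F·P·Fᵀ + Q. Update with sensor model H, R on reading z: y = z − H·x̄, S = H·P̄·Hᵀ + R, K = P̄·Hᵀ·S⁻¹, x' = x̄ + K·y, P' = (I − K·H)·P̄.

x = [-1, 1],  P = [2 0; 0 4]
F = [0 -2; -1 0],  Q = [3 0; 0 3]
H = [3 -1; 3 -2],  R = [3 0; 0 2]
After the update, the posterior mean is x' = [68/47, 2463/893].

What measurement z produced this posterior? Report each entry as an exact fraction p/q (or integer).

z = [3, -2]

x̄ = F·x = [-2, 1]
P̄ = F·P·Fᵀ + Q = [19 0; 0 5]
S = H·P̄·Hᵀ + R = [179 181; 181 193]
K = P̄·Hᵀ·S⁻¹ = [18/47 -3/47; 845/1786 -885/1786]
x' − x̄ = [162/47, 1570/893] = K·y
y = (KᵀK)⁻¹·Kᵀ·(x' − x̄) = [10, 6]
z = y + H·x̄ = [10, 6] + [-7, -8] = [3, -2]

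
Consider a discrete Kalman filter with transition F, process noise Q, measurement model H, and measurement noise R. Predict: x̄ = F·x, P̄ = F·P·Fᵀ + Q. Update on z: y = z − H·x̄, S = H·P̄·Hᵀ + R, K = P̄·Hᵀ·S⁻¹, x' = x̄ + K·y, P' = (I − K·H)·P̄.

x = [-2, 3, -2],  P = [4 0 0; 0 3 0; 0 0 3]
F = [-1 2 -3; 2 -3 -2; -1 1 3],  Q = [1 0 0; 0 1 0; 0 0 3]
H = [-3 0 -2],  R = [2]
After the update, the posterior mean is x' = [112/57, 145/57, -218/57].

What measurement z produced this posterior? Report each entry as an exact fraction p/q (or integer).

x̄ = F·x = [14, -9, -1]
P̄ = F·P·Fᵀ + Q = [44 -8 -17; -8 56 -35; -17 -35 37]
S = H·P̄·Hᵀ + R = [342]
K = P̄·Hᵀ·S⁻¹ = [-49/171; 47/171; -23/342]
x' − x̄ = [-686/57, 658/57, -161/57] = K·y
y = (KᵀK)⁻¹·Kᵀ·(x' − x̄) = [42]
z = y + H·x̄ = [42] + [-40] = [2]

z = [2]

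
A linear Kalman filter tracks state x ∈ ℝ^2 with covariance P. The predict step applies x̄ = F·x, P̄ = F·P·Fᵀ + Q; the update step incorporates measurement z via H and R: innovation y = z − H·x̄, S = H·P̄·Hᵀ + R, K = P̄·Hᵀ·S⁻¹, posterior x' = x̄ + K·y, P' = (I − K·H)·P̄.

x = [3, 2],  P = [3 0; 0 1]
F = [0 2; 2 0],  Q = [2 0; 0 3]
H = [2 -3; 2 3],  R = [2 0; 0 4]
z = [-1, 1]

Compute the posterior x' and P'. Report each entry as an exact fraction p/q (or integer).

x' = [1840/6961, 3111/6961]
P' = [2454/6961 540/6961; 540/6961 1140/6961]

x̄ = F·x = [4, 6]
P̄ = F·P·Fᵀ + Q = [6 0; 0 15]
y = z − H·x̄ = [9, -25]
S = H·P̄·Hᵀ + R = [161 -111; -111 163]
K = P̄·Hᵀ·S⁻¹ = [1644/6961 1632/6961; -1170/6961 1125/6961]
x' = x̄ + K·y = [1840/6961, 3111/6961]
P' = (I − K·H)·P̄ = [2454/6961 540/6961; 540/6961 1140/6961]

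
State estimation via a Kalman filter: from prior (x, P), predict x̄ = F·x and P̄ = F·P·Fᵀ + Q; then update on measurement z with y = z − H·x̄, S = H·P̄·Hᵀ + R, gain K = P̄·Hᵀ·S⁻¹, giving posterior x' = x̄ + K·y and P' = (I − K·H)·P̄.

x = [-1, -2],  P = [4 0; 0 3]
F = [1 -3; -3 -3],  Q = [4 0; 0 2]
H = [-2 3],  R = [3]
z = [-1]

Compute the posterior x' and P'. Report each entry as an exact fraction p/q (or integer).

x̄ = F·x = [5, 9]
P̄ = F·P·Fᵀ + Q = [35 15; 15 65]
y = z − H·x̄ = [-18]
S = H·P̄·Hᵀ + R = [548]
K = P̄·Hᵀ·S⁻¹ = [-25/548; 165/548]
x' = x̄ + K·y = [1595/274, 981/274]
P' = (I − K·H)·P̄ = [18555/548 12345/548; 12345/548 8395/548]

x' = [1595/274, 981/274]
P' = [18555/548 12345/548; 12345/548 8395/548]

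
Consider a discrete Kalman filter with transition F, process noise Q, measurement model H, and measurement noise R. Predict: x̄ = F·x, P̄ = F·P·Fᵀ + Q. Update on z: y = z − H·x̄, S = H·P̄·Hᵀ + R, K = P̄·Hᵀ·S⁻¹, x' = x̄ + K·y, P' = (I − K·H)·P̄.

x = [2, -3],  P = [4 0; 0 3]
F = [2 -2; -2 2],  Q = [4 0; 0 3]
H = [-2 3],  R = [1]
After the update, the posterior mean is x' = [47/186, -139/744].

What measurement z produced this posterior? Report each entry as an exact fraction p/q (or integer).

x̄ = F·x = [10, -10]
P̄ = F·P·Fᵀ + Q = [32 -28; -28 31]
S = H·P̄·Hᵀ + R = [744]
K = P̄·Hᵀ·S⁻¹ = [-37/186; 149/744]
x' − x̄ = [-1813/186, 7301/744] = K·y
y = (KᵀK)⁻¹·Kᵀ·(x' − x̄) = [49]
z = y + H·x̄ = [49] + [-50] = [-1]

z = [-1]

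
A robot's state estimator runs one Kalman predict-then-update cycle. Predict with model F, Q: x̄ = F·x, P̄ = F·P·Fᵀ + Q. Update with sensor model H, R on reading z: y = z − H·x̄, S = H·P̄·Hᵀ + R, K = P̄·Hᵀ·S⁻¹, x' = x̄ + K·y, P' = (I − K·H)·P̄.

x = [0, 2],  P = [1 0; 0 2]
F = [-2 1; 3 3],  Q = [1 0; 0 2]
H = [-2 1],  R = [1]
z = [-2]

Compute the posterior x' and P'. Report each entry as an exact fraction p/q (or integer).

x̄ = F·x = [2, 6]
P̄ = F·P·Fᵀ + Q = [7 0; 0 29]
y = z − H·x̄ = [-4]
S = H·P̄·Hᵀ + R = [58]
K = P̄·Hᵀ·S⁻¹ = [-7/29; 1/2]
x' = x̄ + K·y = [86/29, 4]
P' = (I − K·H)·P̄ = [105/29 7; 7 29/2]

x' = [86/29, 4]
P' = [105/29 7; 7 29/2]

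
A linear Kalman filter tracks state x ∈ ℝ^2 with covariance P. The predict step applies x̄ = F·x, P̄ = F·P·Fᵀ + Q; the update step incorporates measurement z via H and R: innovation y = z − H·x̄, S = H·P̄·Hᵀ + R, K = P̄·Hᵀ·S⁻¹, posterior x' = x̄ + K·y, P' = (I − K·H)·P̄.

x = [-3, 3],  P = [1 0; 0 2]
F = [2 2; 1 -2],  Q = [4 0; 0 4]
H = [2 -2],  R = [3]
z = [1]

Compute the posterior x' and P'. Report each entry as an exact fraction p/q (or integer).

x' = [-748/167, -857/167]
P' = [736/167 670/167; 670/167 727/167]

x̄ = F·x = [0, -9]
P̄ = F·P·Fᵀ + Q = [16 -6; -6 13]
y = z − H·x̄ = [-17]
S = H·P̄·Hᵀ + R = [167]
K = P̄·Hᵀ·S⁻¹ = [44/167; -38/167]
x' = x̄ + K·y = [-748/167, -857/167]
P' = (I − K·H)·P̄ = [736/167 670/167; 670/167 727/167]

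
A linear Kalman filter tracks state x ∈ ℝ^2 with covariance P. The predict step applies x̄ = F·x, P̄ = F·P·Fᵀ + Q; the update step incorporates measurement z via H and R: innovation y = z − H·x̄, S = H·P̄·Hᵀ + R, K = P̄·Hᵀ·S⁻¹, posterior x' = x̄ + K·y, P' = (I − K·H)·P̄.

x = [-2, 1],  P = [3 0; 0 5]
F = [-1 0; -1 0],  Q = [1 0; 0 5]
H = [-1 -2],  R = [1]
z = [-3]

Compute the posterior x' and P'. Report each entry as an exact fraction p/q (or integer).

x' = [68/49, 41/49]
P' = [96/49 -43/49; -43/49 31/49]

x̄ = F·x = [2, 2]
P̄ = F·P·Fᵀ + Q = [4 3; 3 8]
y = z − H·x̄ = [3]
S = H·P̄·Hᵀ + R = [49]
K = P̄·Hᵀ·S⁻¹ = [-10/49; -19/49]
x' = x̄ + K·y = [68/49, 41/49]
P' = (I − K·H)·P̄ = [96/49 -43/49; -43/49 31/49]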